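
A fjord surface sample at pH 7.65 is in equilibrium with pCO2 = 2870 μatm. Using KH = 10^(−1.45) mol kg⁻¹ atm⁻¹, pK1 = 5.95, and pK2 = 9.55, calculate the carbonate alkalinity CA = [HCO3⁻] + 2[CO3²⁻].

[CO2*] = KH · pCO2 = 10^(−1.45) × 2870×10^-6 = 1.018×10^-4 mol/kg
α₀ = 1/(1 + K1/[H⁺] + K1K2/[H⁺]²) = 1/(1 + 10^+1.70 + 10^-0.20) = 0.01932
DIC = [CO2*]/α₀ = 1.018×10^-4 / 0.01932 = 5.270 mmol/kg
CA = (α₁ + 2α₂)·DIC = (0.9685 + 2×0.01219) × 5.270 = 5.23 mmol/kg

CA = 5.23 mmol/kg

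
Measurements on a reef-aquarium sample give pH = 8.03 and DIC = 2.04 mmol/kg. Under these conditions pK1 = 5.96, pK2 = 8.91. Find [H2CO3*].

α₀ = 1 / (1 + K1/[H⁺] + K1K2/[H⁺]²) = 1 / (1 + 10^+2.07 + 10^+1.19)
   = 1 / (1 + 117.49 + 15.488) = 1/133.98 = 0.007464
[CO2*] = α₀ × DIC = 0.007464 × 2.04 = 0.0152 mmol/kg = 15.2 μmol/kg

[CO2*] = 15.2 μmol/kg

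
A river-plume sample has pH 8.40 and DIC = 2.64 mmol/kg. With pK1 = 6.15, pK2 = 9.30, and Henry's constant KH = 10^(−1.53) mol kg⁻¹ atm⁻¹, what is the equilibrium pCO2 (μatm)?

pCO2 = 445 μatm

α₀ = 1 / (1 + K1/[H⁺] + K1K2/[H⁺]²) = 1 / (1 + 10^+2.25 + 10^+1.35)
   = 1 / (1 + 177.83 + 22.387) = 1/201.22 = 0.004970
[CO2*] = α₀ × DIC = 0.004970 × 2.64 = 0.01312 mmol/kg = 13.12 μmol/kg
pCO2 = [CO2*]/KH = 1.312×10^-5 / 2.951×10^-2 = 445 μatm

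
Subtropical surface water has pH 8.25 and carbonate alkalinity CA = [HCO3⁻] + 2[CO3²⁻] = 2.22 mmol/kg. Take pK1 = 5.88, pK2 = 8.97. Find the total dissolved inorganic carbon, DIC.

CA = [HCO3⁻] + 2[CO3²⁻] = (α₁ + 2α₂)·DIC
At pH 8.25: [H⁺]/K1 = 10^-2.37 = 0.0042658, K2/[H⁺] = 10^-0.72 = 0.19055
α₁ = 1/(1 + 0.0042658 + 0.19055) = 1/1.1948 = 0.8370; α₂ = α₁·K2/[H⁺] = 0.1595
α₁ + 2α₂ = 1.1559
DIC = CA / (α₁ + 2α₂) = 2.22 / 1.1559 = 1.92 mmol/kg

DIC = 1.92 mmol/kg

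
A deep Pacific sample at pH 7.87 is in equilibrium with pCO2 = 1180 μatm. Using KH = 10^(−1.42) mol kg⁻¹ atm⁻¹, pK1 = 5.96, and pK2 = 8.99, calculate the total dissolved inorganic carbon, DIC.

[CO2*] = KH · pCO2 = 10^(−1.42) × 1180×10^-6 = 4.486×10^-5 mol/kg
α₀ = 1/(1 + K1/[H⁺] + K1K2/[H⁺]²) = 1/(1 + 10^+1.91 + 10^+0.79) = 0.01131
DIC = [CO2*]/α₀ = 4.486×10^-5 / 0.01131 = 3.97 mmol/kg

DIC = 3.97 mmol/kg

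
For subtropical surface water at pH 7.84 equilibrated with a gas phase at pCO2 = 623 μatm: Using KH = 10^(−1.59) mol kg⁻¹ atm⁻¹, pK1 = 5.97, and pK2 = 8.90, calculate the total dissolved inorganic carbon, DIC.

[CO2*] = KH · pCO2 = 10^(−1.59) × 623×10^-6 = 1.601×10^-5 mol/kg
α₀ = 1/(1 + K1/[H⁺] + K1K2/[H⁺]²) = 1/(1 + 10^+1.87 + 10^+0.81) = 0.01226
DIC = [CO2*]/α₀ = 1.601×10^-5 / 0.01226 = 1.31 mmol/kg

DIC = 1.31 mmol/kg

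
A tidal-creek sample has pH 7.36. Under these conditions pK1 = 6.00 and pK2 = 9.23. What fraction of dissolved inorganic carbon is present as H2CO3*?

α₀ = 0.0413

α₀ = 1 / (1 + K1/[H⁺] + K1K2/[H⁺]²) = 1 / (1 + 10^+1.36 + 10^-0.51)
   = 1 / (1 + 22.909 + 0.30903) = 1/24.218 = 0.04129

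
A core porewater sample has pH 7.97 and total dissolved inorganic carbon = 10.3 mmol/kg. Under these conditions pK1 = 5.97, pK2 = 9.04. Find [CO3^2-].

[CO3²⁻] = 0.801 mmol/kg

α₂ = 1 / (1 + [H⁺]/K2 + [H⁺]²/(K1K2)) = 1 / (1 + 10^+1.07 + 10^-0.93)
   = 1 / (1 + 11.749 + 0.11749) = 1/12.866 = 0.07772
[CO3²⁻] = α₂ × DIC = 0.07772 × 10.3 = 0.801 mmol/kg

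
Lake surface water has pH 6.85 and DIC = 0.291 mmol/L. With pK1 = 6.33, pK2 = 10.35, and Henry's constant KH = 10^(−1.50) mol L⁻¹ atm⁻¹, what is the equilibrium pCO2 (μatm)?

pCO2 = 2130 μatm

α₀ = 1 / (1 + K1/[H⁺] + K1K2/[H⁺]²) = 1 / (1 + 10^+0.52 + 10^-2.98)
   = 1 / (1 + 3.3113 + 0.0010471) = 1/4.3124 = 0.2319
[CO2*] = α₀ × DIC = 0.2319 × 0.291 = 0.06748 mmol/L
pCO2 = [CO2*]/KH = 6.748×10^-5 / 3.162×10^-2 = 2130 μatm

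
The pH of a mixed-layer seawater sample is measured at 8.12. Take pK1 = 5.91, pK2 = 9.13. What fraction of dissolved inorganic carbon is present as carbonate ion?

α₂ = 1 / (1 + [H⁺]/K2 + [H⁺]²/(K1K2)) = 1 / (1 + 10^+1.01 + 10^-1.20)
   = 1 / (1 + 10.233 + 0.063096) = 1/11.296 = 0.08853

α₂ = 0.0885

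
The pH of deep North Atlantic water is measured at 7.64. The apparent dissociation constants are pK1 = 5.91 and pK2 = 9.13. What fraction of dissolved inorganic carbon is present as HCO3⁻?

α₁ = 0.951

α₁ = 1 / (1 + [H⁺]/K1 + K2/[H⁺]) = 1 / (1 + 10^-1.73 + 10^-1.49)
   = 1 / (1 + 0.018621 + 0.032359) = 1/1.0510 = 0.9515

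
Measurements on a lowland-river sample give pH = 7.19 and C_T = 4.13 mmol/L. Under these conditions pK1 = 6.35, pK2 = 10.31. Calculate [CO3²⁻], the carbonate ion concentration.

α₂ = 1 / (1 + [H⁺]/K2 + [H⁺]²/(K1K2)) = 1 / (1 + 10^+3.12 + 10^+2.28)
   = 1 / (1 + 1318.3 + 190.55) = 1/1509.8 = 0.0006623
[CO3²⁻] = α₂ × DIC = 0.0006623 × 4.13 = 0.00274 mmol/L = 2.74 μmol/L

[CO3²⁻] = 2.74 μmol/L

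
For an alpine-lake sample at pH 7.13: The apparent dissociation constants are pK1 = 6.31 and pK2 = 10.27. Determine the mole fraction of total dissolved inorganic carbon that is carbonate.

α₂ = 1 / (1 + [H⁺]/K2 + [H⁺]²/(K1K2)) = 1 / (1 + 10^+3.14 + 10^+2.32)
   = 1 / (1 + 1380.4 + 208.93) = 1/1590.3 = 0.0006288

α₂ = 0.000629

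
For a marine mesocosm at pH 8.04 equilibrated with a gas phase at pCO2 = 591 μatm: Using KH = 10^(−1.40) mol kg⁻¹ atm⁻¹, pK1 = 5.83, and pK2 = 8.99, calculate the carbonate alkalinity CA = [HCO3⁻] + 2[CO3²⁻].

CA = 4.67 mmol/kg

[CO2*] = KH · pCO2 = 10^(−1.40) × 591×10^-6 = 2.353×10^-5 mol/kg
α₀ = 1/(1 + K1/[H⁺] + K1K2/[H⁺]²) = 1/(1 + 10^+2.21 + 10^+1.26) = 0.005513
DIC = [CO2*]/α₀ = 2.353×10^-5 / 0.005513 = 4.267 mmol/kg
CA = (α₁ + 2α₂)·DIC = (0.8942 + 2×0.1003) × 4.267 = 4.67 mmol/kg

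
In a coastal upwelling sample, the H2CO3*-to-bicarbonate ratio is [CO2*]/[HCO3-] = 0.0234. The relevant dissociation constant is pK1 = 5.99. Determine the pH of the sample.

pH = 7.62

From K1 = [H⁺][HCO3-]/[CO2*]:  pH = pK1 − log₁₀([CO2*]/[HCO3-])
log₁₀(0.0234) = -1.631
pH = 5.99 − (-1.631) = 7.62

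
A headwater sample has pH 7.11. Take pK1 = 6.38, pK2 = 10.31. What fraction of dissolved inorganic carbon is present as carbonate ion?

α₂ = 1 / (1 + [H⁺]/K2 + [H⁺]²/(K1K2)) = 1 / (1 + 10^+3.20 + 10^+2.47)
   = 1 / (1 + 1584.9 + 295.12) = 1/1881.0 = 0.0005316

α₂ = 0.000532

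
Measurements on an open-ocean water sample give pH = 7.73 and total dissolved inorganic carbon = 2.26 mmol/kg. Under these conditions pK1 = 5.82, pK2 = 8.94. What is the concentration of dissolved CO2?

α₀ = 1 / (1 + K1/[H⁺] + K1K2/[H⁺]²) = 1 / (1 + 10^+1.91 + 10^+0.70)
   = 1 / (1 + 81.283 + 5.0119) = 1/87.295 = 0.01146
[CO2*] = α₀ × DIC = 0.01146 × 2.26 = 0.0259 mmol/kg

[CO2*] = 0.0259 mmol/kg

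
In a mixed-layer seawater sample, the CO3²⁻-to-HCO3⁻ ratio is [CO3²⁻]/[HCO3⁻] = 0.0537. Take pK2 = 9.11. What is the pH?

pH = 7.84

From K2 = [H⁺][CO3²⁻]/[HCO3⁻]:  pH = pK2 + log₁₀([CO3²⁻]/[HCO3⁻])
log₁₀(0.0537) = -1.270
pH = 9.11 + (-1.270) = 7.84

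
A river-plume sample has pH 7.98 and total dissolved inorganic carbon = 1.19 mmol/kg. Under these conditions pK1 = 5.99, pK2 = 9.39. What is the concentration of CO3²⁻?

[CO3²⁻] = 0.0441 mmol/kg

α₂ = 1 / (1 + [H⁺]/K2 + [H⁺]²/(K1K2)) = 1 / (1 + 10^+1.41 + 10^-0.58)
   = 1 / (1 + 25.704 + 0.26303) = 1/26.967 = 0.03708
[CO3²⁻] = α₂ × DIC = 0.03708 × 1.19 = 0.0441 mmol/kg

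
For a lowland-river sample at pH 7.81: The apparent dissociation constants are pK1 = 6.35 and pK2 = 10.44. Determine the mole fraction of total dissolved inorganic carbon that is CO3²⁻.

α₂ = 1 / (1 + [H⁺]/K2 + [H⁺]²/(K1K2)) = 1 / (1 + 10^+2.63 + 10^+1.17)
   = 1 / (1 + 426.58 + 14.791) = 1/442.37 = 0.002261

α₂ = 0.00226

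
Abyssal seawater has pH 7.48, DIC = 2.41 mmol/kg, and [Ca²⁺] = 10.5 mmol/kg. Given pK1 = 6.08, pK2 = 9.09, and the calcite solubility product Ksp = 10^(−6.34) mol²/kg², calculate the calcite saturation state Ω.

Ω = 1.28

α₂ = 1 / (1 + [H⁺]/K2 + [H⁺]²/(K1K2)) = 1 / (1 + 10^+1.61 + 10^+0.21)
   = 1 / (1 + 40.738 + 1.6218) = 1/43.360 = 0.02306
[CO3²⁻] = α₂ × DIC = 0.02306 × 2.41 = 0.05558 mmol/kg
Ksp = 10^(−6.34) = 4.571×10^-7
Ω = [Ca²⁺][CO3²⁻]/Ksp = (10.5×10^-3)(5.558×10^-5) / 4.571×10^-7 = 1.28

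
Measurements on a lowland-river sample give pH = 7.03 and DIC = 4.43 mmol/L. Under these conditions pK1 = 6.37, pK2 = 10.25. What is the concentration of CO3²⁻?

α₂ = 1 / (1 + [H⁺]/K2 + [H⁺]²/(K1K2)) = 1 / (1 + 10^+3.22 + 10^+2.56)
   = 1 / (1 + 1659.6 + 363.08) = 1/2023.7 = 0.0004942
[CO3²⁻] = α₂ × DIC = 0.0004942 × 4.43 = 0.00219 mmol/L = 2.19 μmol/L

[CO3²⁻] = 2.19 μmol/L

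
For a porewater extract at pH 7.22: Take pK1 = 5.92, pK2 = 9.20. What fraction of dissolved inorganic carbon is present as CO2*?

α₀ = 1 / (1 + K1/[H⁺] + K1K2/[H⁺]²) = 1 / (1 + 10^+1.30 + 10^-0.68)
   = 1 / (1 + 19.953 + 0.20893) = 1/21.162 = 0.04726

α₀ = 0.0473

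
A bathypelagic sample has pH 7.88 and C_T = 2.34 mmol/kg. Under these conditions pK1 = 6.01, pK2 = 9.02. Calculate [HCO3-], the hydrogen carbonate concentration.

α₁ = 1 / (1 + [H⁺]/K1 + K2/[H⁺]) = 1 / (1 + 10^-1.87 + 10^-1.14)
   = 1 / (1 + 0.013490 + 0.072444) = 1/1.0859 = 0.9209
[HCO3⁻] = α₁ × DIC = 0.9209 × 2.34 = 2.15 mmol/kg

[HCO3⁻] = 2.15 mmol/kg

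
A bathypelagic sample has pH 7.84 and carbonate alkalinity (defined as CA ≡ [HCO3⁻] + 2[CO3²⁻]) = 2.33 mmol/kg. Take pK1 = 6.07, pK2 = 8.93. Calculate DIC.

CA = [HCO3⁻] + 2[CO3²⁻] = (α₁ + 2α₂)·DIC
At pH 7.84: [H⁺]/K1 = 10^-1.77 = 0.016982, K2/[H⁺] = 10^-1.09 = 0.081283
α₁ = 1/(1 + 0.016982 + 0.081283) = 1/1.0983 = 0.9105; α₂ = α₁·K2/[H⁺] = 0.07401
α₁ + 2α₂ = 1.0585
DIC = CA / (α₁ + 2α₂) = 2.33 / 1.0585 = 2.20 mmol/kg

DIC = 2.20 mmol/kg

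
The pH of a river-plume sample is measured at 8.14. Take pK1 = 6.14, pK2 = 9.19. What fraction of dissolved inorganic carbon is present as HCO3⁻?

α₁ = 0.910

α₁ = 1 / (1 + [H⁺]/K1 + K2/[H⁺]) = 1 / (1 + 10^-2.00 + 10^-1.05)
   = 1 / (1 + 0.010000 + 0.089125) = 1/1.0991 = 0.9098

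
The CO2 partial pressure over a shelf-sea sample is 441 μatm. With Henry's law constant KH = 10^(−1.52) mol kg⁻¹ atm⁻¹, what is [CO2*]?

[CO2*] = 13.3 μmol/kg

KH = 10^(−1.52) = 3.020×10^-2 mol kg⁻¹ atm⁻¹
[CO2*] = KH · pCO2 = 3.020×10^-2 × 441×10^-6 atm = 1.33×10^-5 mol/kg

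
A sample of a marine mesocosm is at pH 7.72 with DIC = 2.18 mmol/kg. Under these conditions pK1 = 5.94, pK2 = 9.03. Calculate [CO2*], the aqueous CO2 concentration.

α₀ = 1 / (1 + K1/[H⁺] + K1K2/[H⁺]²) = 1 / (1 + 10^+1.78 + 10^+0.47)
   = 1 / (1 + 60.256 + 2.9512) = 1/64.207 = 0.01557
[CO2*] = α₀ × DIC = 0.01557 × 2.18 = 0.0340 mmol/kg

[CO2*] = 0.0340 mmol/kg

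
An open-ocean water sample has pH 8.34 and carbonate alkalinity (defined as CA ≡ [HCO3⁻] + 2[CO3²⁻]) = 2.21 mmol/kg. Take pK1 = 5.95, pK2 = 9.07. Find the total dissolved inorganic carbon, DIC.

CA = [HCO3⁻] + 2[CO3²⁻] = (α₁ + 2α₂)·DIC
At pH 8.34: [H⁺]/K1 = 10^-2.39 = 0.0040738, K2/[H⁺] = 10^-0.73 = 0.18621
α₁ = 1/(1 + 0.0040738 + 0.18621) = 1/1.1903 = 0.8401; α₂ = α₁·K2/[H⁺] = 0.1564
α₁ + 2α₂ = 1.1530
DIC = CA / (α₁ + 2α₂) = 2.21 / 1.1530 = 1.92 mmol/kg

DIC = 1.92 mmol/kg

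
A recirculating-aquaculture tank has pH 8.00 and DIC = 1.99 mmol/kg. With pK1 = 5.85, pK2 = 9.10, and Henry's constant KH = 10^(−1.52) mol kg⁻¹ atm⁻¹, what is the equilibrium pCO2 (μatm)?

pCO2 = 429 μatm

α₀ = 1 / (1 + K1/[H⁺] + K1K2/[H⁺]²) = 1 / (1 + 10^+2.15 + 10^+1.05)
   = 1 / (1 + 141.25 + 11.220) = 1/153.47 = 0.006516
[CO2*] = α₀ × DIC = 0.006516 × 1.99 = 0.01297 mmol/kg = 12.97 μmol/kg
pCO2 = [CO2*]/KH = 1.297×10^-5 / 3.020×10^-2 = 429 μatm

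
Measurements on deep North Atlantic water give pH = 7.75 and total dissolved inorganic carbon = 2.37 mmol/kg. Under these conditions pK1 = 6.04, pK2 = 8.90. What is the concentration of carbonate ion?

[CO3²⁻] = 0.154 mmol/kg

α₂ = 1 / (1 + [H⁺]/K2 + [H⁺]²/(K1K2)) = 1 / (1 + 10^+1.15 + 10^-0.56)
   = 1 / (1 + 14.125 + 0.27542) = 1/15.401 = 0.06493
[CO3²⁻] = α₂ × DIC = 0.06493 × 2.37 = 0.154 mmol/kg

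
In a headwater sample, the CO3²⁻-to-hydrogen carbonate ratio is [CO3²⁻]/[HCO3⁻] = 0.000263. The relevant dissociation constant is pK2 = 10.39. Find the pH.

pH = 6.81

From K2 = [H⁺][CO3²⁻]/[HCO3⁻]:  pH = pK2 + log₁₀([CO3²⁻]/[HCO3⁻])
log₁₀(0.000263) = -3.580
pH = 10.39 + (-3.580) = 6.81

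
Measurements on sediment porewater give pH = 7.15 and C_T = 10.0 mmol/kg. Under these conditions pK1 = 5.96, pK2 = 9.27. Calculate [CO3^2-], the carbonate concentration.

α₂ = 1 / (1 + [H⁺]/K2 + [H⁺]²/(K1K2)) = 1 / (1 + 10^+2.12 + 10^+0.93)
   = 1 / (1 + 131.83 + 8.5114) = 1/141.34 = 0.007075
[CO3²⁻] = α₂ × DIC = 0.007075 × 10.0 = 0.0708 mmol/kg

[CO3²⁻] = 0.0708 mmol/kg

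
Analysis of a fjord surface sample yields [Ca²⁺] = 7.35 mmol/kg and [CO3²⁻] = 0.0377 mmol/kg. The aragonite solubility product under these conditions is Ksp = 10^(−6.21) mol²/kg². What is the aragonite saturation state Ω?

Ksp = 10^(−6.21) = 6.166×10^-7
Ω = [Ca²⁺][CO3²⁻]/Ksp = (7.35×10^-3)(0.0377×10^-3) / 6.166×10^-7 = 0.449

Ω = 0.449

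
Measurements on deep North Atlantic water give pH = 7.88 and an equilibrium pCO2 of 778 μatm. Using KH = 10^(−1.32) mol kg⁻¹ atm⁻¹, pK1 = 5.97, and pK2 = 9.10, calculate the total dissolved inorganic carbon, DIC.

[CO2*] = KH · pCO2 = 10^(−1.32) × 778×10^-6 = 3.724×10^-5 mol/kg
α₀ = 1/(1 + K1/[H⁺] + K1K2/[H⁺]²) = 1/(1 + 10^+1.91 + 10^+0.69) = 0.01147
DIC = [CO2*]/α₀ = 3.724×10^-5 / 0.01147 = 3.25 mmol/kg

DIC = 3.25 mmol/kg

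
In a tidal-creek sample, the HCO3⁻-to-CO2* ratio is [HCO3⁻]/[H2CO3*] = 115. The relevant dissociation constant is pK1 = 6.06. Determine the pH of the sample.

From K1 = [H⁺][HCO3⁻]/[H2CO3*]:  pH = pK1 + log₁₀([HCO3⁻]/[H2CO3*])
log₁₀(115) = +2.061
pH = 6.06 + (+2.061) = 8.12

pH = 8.12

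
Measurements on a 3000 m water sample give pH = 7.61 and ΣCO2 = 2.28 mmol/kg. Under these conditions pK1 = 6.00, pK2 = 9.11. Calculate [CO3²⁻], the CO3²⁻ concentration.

[CO3²⁻] = 0.0683 mmol/kg

α₂ = 1 / (1 + [H⁺]/K2 + [H⁺]²/(K1K2)) = 1 / (1 + 10^+1.50 + 10^-0.11)
   = 1 / (1 + 31.623 + 0.77625) = 1/33.399 = 0.02994
[CO3²⁻] = α₂ × DIC = 0.02994 × 2.28 = 0.0683 mmol/kg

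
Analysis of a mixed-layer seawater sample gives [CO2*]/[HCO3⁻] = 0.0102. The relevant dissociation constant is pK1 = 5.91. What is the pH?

From K1 = [H⁺][HCO3⁻]/[CO2*]:  pH = pK1 − log₁₀([CO2*]/[HCO3⁻])
log₁₀(0.0102) = -1.991
pH = 5.91 − (-1.991) = 7.90

pH = 7.90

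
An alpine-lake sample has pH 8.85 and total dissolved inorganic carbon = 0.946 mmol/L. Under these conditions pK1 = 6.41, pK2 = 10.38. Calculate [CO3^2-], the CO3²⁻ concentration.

[CO3²⁻] = 0.0270 mmol/L

α₂ = 1 / (1 + [H⁺]/K2 + [H⁺]²/(K1K2)) = 1 / (1 + 10^+1.53 + 10^-0.91)
   = 1 / (1 + 33.884 + 0.12303) = 1/35.007 = 0.02857
[CO3²⁻] = α₂ × DIC = 0.02857 × 0.946 = 0.0270 mmol/L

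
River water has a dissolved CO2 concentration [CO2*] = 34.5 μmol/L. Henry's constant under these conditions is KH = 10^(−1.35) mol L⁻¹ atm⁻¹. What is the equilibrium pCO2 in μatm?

KH = 10^(−1.35) = 4.467×10^-2 mol L⁻¹ atm⁻¹
pCO2 = [CO2*]/KH = 34.5×10^-6 / 4.467×10^-2 = 7.72×10^-4 atm = 772 μatm

pCO2 = 772 μatm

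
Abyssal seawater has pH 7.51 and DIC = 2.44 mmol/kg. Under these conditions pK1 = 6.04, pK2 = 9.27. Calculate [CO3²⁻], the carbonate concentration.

[CO3²⁻] = 0.0403 mmol/kg

α₂ = 1 / (1 + [H⁺]/K2 + [H⁺]²/(K1K2)) = 1 / (1 + 10^+1.76 + 10^+0.29)
   = 1 / (1 + 57.544 + 1.9498) = 1/60.494 = 0.01653
[CO3²⁻] = α₂ × DIC = 0.01653 × 2.44 = 0.0403 mmol/kg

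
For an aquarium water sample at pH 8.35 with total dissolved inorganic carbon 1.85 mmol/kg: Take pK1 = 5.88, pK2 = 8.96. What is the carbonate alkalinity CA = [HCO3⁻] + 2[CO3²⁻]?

CA = 2.21 mmol/kg

CA = [HCO3⁻] + 2[CO3²⁻] = (α₁ + 2α₂)·DIC
At pH 8.35: [H⁺]/K1 = 10^-2.47 = 0.0033884, K2/[H⁺] = 10^-0.61 = 0.24547
α₁ = 1/(1 + 0.0033884 + 0.24547) = 1/1.2489 = 0.8007; α₂ = α₁·K2/[H⁺] = 0.1966
α₁ + 2α₂ = 1.1938
CA = 1.1938 × 1.85 = 2.21 mmol/kg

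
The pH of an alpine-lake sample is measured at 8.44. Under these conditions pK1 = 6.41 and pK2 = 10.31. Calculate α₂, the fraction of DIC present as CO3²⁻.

α₂ = 1 / (1 + [H⁺]/K2 + [H⁺]²/(K1K2)) = 1 / (1 + 10^+1.87 + 10^-0.16)
   = 1 / (1 + 74.131 + 0.69183) = 1/75.823 = 0.01319

α₂ = 0.0132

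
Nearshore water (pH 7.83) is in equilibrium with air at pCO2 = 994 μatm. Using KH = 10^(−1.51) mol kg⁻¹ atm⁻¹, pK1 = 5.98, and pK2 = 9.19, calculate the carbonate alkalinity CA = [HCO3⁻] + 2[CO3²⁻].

CA = 2.36 mmol/kg

[CO2*] = KH · pCO2 = 10^(−1.51) × 994×10^-6 = 3.072×10^-5 mol/kg
α₀ = 1/(1 + K1/[H⁺] + K1K2/[H⁺]²) = 1/(1 + 10^+1.85 + 10^+0.49) = 0.01335
DIC = [CO2*]/α₀ = 3.072×10^-5 / 0.01335 = 2.300 mmol/kg
CA = (α₁ + 2α₂)·DIC = (0.9454 + 2×0.04127) × 2.300 = 2.36 mmol/kg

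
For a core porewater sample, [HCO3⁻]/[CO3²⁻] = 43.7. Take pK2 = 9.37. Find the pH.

From K2 = [H⁺][CO3²⁻]/[HCO3⁻]:  pH = pK2 − log₁₀([HCO3⁻]/[CO3²⁻])
log₁₀(43.7) = +1.640
pH = 9.37 − (+1.640) = 7.73

pH = 7.73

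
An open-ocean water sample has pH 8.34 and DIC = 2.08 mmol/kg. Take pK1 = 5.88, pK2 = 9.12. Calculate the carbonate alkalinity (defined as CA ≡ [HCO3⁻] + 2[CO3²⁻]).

CA = 2.37 mmol/kg

CA = [HCO3⁻] + 2[CO3²⁻] = (α₁ + 2α₂)·DIC
At pH 8.34: [H⁺]/K1 = 10^-2.46 = 0.0034674, K2/[H⁺] = 10^-0.78 = 0.16596
α₁ = 1/(1 + 0.0034674 + 0.16596) = 1/1.1694 = 0.8551; α₂ = α₁·K2/[H⁺] = 0.1419
α₁ + 2α₂ = 1.1389
CA = 1.1389 × 2.08 = 2.37 mmol/kg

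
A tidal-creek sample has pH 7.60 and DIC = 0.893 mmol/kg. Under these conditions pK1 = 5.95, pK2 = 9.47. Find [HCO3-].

[HCO3⁻] = 0.862 mmol/kg

α₁ = 1 / (1 + [H⁺]/K1 + K2/[H⁺]) = 1 / (1 + 10^-1.65 + 10^-1.87)
   = 1 / (1 + 0.022387 + 0.013490) = 1/1.0359 = 0.9654
[HCO3⁻] = α₁ × DIC = 0.9654 × 0.893 = 0.862 mmol/kg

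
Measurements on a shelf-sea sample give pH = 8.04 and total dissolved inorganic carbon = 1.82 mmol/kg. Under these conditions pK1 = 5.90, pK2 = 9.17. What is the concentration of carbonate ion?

α₂ = 1 / (1 + [H⁺]/K2 + [H⁺]²/(K1K2)) = 1 / (1 + 10^+1.13 + 10^-1.01)
   = 1 / (1 + 13.490 + 0.097724) = 1/14.587 = 0.06855
[CO3²⁻] = α₂ × DIC = 0.06855 × 1.82 = 0.125 mmol/kg

[CO3²⁻] = 0.125 mmol/kg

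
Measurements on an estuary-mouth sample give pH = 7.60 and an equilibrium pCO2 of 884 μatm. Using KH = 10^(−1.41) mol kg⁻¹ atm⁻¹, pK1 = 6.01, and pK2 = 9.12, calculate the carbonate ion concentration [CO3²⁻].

[CO2*] = KH · pCO2 = 10^(−1.41) × 884×10^-6 = 3.439×10^-5 mol/kg
α₀ = 1/(1 + K1/[H⁺] + K1K2/[H⁺]²) = 1/(1 + 10^+1.59 + 10^+0.07) = 0.02434
DIC = [CO2*]/α₀ = 3.439×10^-5 / 0.02434 = 1.413 mmol/kg
[CO3²⁻] = α₂·DIC; α₂ = 0.02860, so [CO3²⁻] = 0.02860 × 1.413 = 0.0404 mmol/kg

[CO3²⁻] = 0.0404 mmol/kg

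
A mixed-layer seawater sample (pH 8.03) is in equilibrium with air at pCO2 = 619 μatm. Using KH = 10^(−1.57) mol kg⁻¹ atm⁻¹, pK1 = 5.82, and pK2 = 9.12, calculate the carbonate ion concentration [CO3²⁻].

[CO2*] = KH · pCO2 = 10^(−1.57) × 619×10^-6 = 1.666×10^-5 mol/kg
α₀ = 1/(1 + K1/[H⁺] + K1K2/[H⁺]²) = 1/(1 + 10^+2.21 + 10^+1.12) = 0.005670
DIC = [CO2*]/α₀ = 1.666×10^-5 / 0.005670 = 2.938 mmol/kg
[CO3²⁻] = α₂·DIC; α₂ = 0.07475, so [CO3²⁻] = 0.07475 × 2.938 = 0.220 mmol/kg

[CO3²⁻] = 0.220 mmol/kg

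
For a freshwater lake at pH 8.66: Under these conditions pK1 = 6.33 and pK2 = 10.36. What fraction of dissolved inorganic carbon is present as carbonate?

α₂ = 1 / (1 + [H⁺]/K2 + [H⁺]²/(K1K2)) = 1 / (1 + 10^+1.70 + 10^-0.63)
   = 1 / (1 + 50.119 + 0.23442) = 1/51.353 = 0.01947

α₂ = 0.0195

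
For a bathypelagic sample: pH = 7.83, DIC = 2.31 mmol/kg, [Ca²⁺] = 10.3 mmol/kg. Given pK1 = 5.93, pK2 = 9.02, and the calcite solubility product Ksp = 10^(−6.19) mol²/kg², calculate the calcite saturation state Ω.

Ω = 2.21

α₂ = 1 / (1 + [H⁺]/K2 + [H⁺]²/(K1K2)) = 1 / (1 + 10^+1.19 + 10^-0.71)
   = 1 / (1 + 15.488 + 0.19498) = 1/16.683 = 0.05994
[CO3²⁻] = α₂ × DIC = 0.05994 × 2.31 = 0.1385 mmol/kg
Ksp = 10^(−6.19) = 6.457×10^-7
Ω = [Ca²⁺][CO3²⁻]/Ksp = (10.3×10^-3)(1.385×10^-4) / 6.457×10^-7 = 2.21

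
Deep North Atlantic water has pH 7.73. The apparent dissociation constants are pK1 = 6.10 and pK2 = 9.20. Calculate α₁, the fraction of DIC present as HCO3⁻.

α₁ = 1 / (1 + [H⁺]/K1 + K2/[H⁺]) = 1 / (1 + 10^-1.63 + 10^-1.47)
   = 1 / (1 + 0.023442 + 0.033884) = 1/1.0573 = 0.9458

α₁ = 0.946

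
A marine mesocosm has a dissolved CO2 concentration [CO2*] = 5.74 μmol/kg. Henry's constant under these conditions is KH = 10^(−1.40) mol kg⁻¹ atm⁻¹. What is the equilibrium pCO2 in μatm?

KH = 10^(−1.40) = 3.981×10^-2 mol kg⁻¹ atm⁻¹
pCO2 = [CO2*]/KH = 5.74×10^-6 / 3.981×10^-2 = 1.44×10^-4 atm = 144 μatm

pCO2 = 144 μatm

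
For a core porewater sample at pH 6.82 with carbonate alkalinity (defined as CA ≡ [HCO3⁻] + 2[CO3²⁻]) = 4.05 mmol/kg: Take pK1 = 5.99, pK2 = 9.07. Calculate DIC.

CA = [HCO3⁻] + 2[CO3²⁻] = (α₁ + 2α₂)·DIC
At pH 6.82: [H⁺]/K1 = 10^-0.83 = 0.14791, K2/[H⁺] = 10^-2.25 = 0.0056234
α₁ = 1/(1 + 0.14791 + 0.0056234) = 1/1.1535 = 0.8669; α₂ = α₁·K2/[H⁺] = 0.004875
α₁ + 2α₂ = 0.8767
DIC = CA / (α₁ + 2α₂) = 4.05 / 0.8767 = 4.62 mmol/kg

DIC = 4.62 mmol/kg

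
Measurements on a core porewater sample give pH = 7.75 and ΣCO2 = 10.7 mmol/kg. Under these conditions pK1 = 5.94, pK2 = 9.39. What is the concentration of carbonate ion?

α₂ = 1 / (1 + [H⁺]/K2 + [H⁺]²/(K1K2)) = 1 / (1 + 10^+1.64 + 10^-0.17)
   = 1 / (1 + 43.652 + 0.67608) = 1/45.328 = 0.02206
[CO3²⁻] = α₂ × DIC = 0.02206 × 10.7 = 0.236 mmol/kg

[CO3²⁻] = 0.236 mmol/kg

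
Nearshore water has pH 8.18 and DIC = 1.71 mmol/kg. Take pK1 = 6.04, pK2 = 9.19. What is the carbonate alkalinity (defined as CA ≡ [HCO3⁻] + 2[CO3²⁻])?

CA = [HCO3⁻] + 2[CO3²⁻] = (α₁ + 2α₂)·DIC
At pH 8.18: [H⁺]/K1 = 10^-2.14 = 0.0072444, K2/[H⁺] = 10^-1.01 = 0.097724
α₁ = 1/(1 + 0.0072444 + 0.097724) = 1/1.1050 = 0.9050; α₂ = α₁·K2/[H⁺] = 0.08844
α₁ + 2α₂ = 1.0819
CA = 1.0819 × 1.71 = 1.85 mmol/kg

CA = 1.85 mmol/kg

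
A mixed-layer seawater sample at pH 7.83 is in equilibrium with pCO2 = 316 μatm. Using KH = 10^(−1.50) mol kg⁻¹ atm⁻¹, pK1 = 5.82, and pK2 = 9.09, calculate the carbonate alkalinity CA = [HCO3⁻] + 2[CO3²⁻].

CA = 1.13 mmol/kg

[CO2*] = KH · pCO2 = 10^(−1.50) × 316×10^-6 = 9.993×10^-6 mol/kg
α₀ = 1/(1 + K1/[H⁺] + K1K2/[H⁺]²) = 1/(1 + 10^+2.01 + 10^+0.75) = 0.009178
DIC = [CO2*]/α₀ = 9.993×10^-6 / 0.009178 = 1.089 mmol/kg
CA = (α₁ + 2α₂)·DIC = (0.9392 + 2×0.05161) × 1.089 = 1.13 mmol/kg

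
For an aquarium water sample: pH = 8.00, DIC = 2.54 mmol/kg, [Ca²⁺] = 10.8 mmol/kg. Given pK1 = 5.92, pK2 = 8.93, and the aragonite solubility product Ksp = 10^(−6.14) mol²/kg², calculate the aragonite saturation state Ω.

Ω = 3.95

α₂ = 1 / (1 + [H⁺]/K2 + [H⁺]²/(K1K2)) = 1 / (1 + 10^+0.93 + 10^-1.15)
   = 1 / (1 + 8.5114 + 0.070795) = 1/9.5822 = 0.1044
[CO3²⁻] = α₂ × DIC = 0.1044 × 2.54 = 0.2651 mmol/kg
Ksp = 10^(−6.14) = 7.244×10^-7
Ω = [Ca²⁺][CO3²⁻]/Ksp = (10.8×10^-3)(2.651×10^-4) / 7.244×10^-7 = 3.95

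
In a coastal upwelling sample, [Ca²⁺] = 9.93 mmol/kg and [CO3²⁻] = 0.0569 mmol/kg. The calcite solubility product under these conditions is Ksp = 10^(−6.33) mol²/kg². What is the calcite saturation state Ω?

Ksp = 10^(−6.33) = 4.677×10^-7
Ω = [Ca²⁺][CO3²⁻]/Ksp = (9.93×10^-3)(0.0569×10^-3) / 4.677×10^-7 = 1.21

Ω = 1.21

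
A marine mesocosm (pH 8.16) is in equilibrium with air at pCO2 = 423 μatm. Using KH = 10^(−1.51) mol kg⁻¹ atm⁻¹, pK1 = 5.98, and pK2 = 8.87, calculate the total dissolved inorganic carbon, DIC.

[CO2*] = KH · pCO2 = 10^(−1.51) × 423×10^-6 = 1.307×10^-5 mol/kg
α₀ = 1/(1 + K1/[H⁺] + K1K2/[H⁺]²) = 1/(1 + 10^+2.18 + 10^+1.47) = 0.005498
DIC = [CO2*]/α₀ = 1.307×10^-5 / 0.005498 = 2.38 mmol/kg

DIC = 2.38 mmol/kg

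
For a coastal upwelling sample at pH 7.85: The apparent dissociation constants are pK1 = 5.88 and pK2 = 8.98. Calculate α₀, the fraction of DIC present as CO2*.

α₀ = 1 / (1 + K1/[H⁺] + K1K2/[H⁺]²) = 1 / (1 + 10^+1.97 + 10^+0.84)
   = 1 / (1 + 93.325 + 6.9183) = 1/101.24 = 0.009877

α₀ = 0.00988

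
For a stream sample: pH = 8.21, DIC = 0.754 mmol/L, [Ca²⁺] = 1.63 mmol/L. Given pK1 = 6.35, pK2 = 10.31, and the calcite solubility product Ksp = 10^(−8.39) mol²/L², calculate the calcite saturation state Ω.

Ω = 2.35

α₂ = 1 / (1 + [H⁺]/K2 + [H⁺]²/(K1K2)) = 1 / (1 + 10^+2.10 + 10^+0.24)
   = 1 / (1 + 125.89 + 1.7378) = 1/128.63 = 0.007774
[CO3²⁻] = α₂ × DIC = 0.007774 × 0.754 = 0.005862 mmol/L = 5.862 μmol/L
Ksp = 10^(−8.39) = 4.074×10^-9
Ω = [Ca²⁺][CO3²⁻]/Ksp = (1.63×10^-3)(5.862×10^-6) / 4.074×10^-9 = 2.35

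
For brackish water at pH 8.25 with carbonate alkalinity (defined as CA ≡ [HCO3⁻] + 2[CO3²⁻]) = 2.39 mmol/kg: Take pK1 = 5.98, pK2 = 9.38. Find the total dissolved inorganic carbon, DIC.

CA = [HCO3⁻] + 2[CO3²⁻] = (α₁ + 2α₂)·DIC
At pH 8.25: [H⁺]/K1 = 10^-2.27 = 0.0053703, K2/[H⁺] = 10^-1.13 = 0.074131
α₁ = 1/(1 + 0.0053703 + 0.074131) = 1/1.0795 = 0.9264; α₂ = α₁·K2/[H⁺] = 0.06867
α₁ + 2α₂ = 1.0637
DIC = CA / (α₁ + 2α₂) = 2.39 / 1.0637 = 2.25 mmol/kg

DIC = 2.25 mmol/kg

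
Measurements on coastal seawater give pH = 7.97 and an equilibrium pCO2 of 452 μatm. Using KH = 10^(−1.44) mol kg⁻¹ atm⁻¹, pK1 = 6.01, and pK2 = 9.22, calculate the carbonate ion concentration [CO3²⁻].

[CO3²⁻] = 0.0842 mmol/kg

[CO2*] = KH · pCO2 = 10^(−1.44) × 452×10^-6 = 1.641×10^-5 mol/kg
α₀ = 1/(1 + K1/[H⁺] + K1K2/[H⁺]²) = 1/(1 + 10^+1.96 + 10^+0.71) = 0.01027
DIC = [CO2*]/α₀ = 1.641×10^-5 / 0.01027 = 1.597 mmol/kg
[CO3²⁻] = α₂·DIC; α₂ = 0.05269, so [CO3²⁻] = 0.05269 × 1.597 = 0.0842 mmol/kg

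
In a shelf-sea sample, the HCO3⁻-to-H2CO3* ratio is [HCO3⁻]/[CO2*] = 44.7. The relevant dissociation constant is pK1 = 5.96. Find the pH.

From K1 = [H⁺][HCO3⁻]/[CO2*]:  pH = pK1 + log₁₀([HCO3⁻]/[CO2*])
log₁₀(44.7) = +1.650
pH = 5.96 + (+1.650) = 7.61

pH = 7.61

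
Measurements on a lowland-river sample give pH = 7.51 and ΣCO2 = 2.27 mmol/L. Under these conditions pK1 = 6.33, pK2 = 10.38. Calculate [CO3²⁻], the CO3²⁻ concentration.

[CO3²⁻] = 2.87 μmol/L

α₂ = 1 / (1 + [H⁺]/K2 + [H⁺]²/(K1K2)) = 1 / (1 + 10^+2.87 + 10^+1.69)
   = 1 / (1 + 741.31 + 48.978) = 1/791.29 = 0.001264
[CO3²⁻] = α₂ × DIC = 0.001264 × 2.27 = 0.00287 mmol/L = 2.87 μmol/L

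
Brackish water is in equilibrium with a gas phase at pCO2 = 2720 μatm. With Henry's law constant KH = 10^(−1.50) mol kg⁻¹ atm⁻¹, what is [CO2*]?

KH = 10^(−1.50) = 3.162×10^-2 mol kg⁻¹ atm⁻¹
[CO2*] = KH · pCO2 = 3.162×10^-2 × 2720×10^-6 atm = 8.60×10^-5 mol/kg

[CO2*] = 86.0 μmol/kg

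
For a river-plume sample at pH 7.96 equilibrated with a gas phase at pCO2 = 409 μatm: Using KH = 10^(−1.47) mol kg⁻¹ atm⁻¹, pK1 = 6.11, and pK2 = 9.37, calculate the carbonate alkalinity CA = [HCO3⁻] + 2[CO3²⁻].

[CO2*] = KH · pCO2 = 10^(−1.47) × 409×10^-6 = 1.386×10^-5 mol/kg
α₀ = 1/(1 + K1/[H⁺] + K1K2/[H⁺]²) = 1/(1 + 10^+1.85 + 10^+0.44) = 0.01341
DIC = [CO2*]/α₀ = 1.386×10^-5 / 0.01341 = 1.033 mmol/kg
CA = (α₁ + 2α₂)·DIC = (0.9496 + 2×0.03695) × 1.033 = 1.06 mmol/kg

CA = 1.06 mmol/kg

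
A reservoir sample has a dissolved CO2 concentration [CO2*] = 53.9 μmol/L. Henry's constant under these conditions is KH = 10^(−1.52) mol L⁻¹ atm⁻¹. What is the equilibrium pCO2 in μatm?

pCO2 = 1780 μatm

KH = 10^(−1.52) = 3.020×10^-2 mol L⁻¹ atm⁻¹
pCO2 = [CO2*]/KH = 53.9×10^-6 / 3.020×10^-2 = 1.78×10^-3 atm = 1780 μatm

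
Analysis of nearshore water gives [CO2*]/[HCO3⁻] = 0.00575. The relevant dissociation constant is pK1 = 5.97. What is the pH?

pH = 8.21

From K1 = [H⁺][HCO3⁻]/[CO2*]:  pH = pK1 − log₁₀([CO2*]/[HCO3⁻])
log₁₀(0.00575) = -2.240
pH = 5.97 − (-2.240) = 8.21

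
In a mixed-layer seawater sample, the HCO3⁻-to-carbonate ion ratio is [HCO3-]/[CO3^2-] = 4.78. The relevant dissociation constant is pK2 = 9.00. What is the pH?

From K2 = [H⁺][CO3^2-]/[HCO3-]:  pH = pK2 − log₁₀([HCO3-]/[CO3^2-])
log₁₀(4.78) = +0.679
pH = 9.00 − (+0.679) = 8.32

pH = 8.32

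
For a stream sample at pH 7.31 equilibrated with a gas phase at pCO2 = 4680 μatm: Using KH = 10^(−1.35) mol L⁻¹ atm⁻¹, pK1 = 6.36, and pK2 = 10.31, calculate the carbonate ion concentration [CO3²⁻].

[CO2*] = KH · pCO2 = 10^(−1.35) × 4680×10^-6 = 2.090×10^-4 mol/L
α₀ = 1/(1 + K1/[H⁺] + K1K2/[H⁺]²) = 1/(1 + 10^+0.95 + 10^-2.05) = 0.1008
DIC = [CO2*]/α₀ = 2.090×10^-4 / 0.1008 = 2.074 mmol/L
[CO3²⁻] = α₂·DIC; α₂ = 0.0008983, so [CO3²⁻] = 0.0008983 × 2.074 = 0.00186 mmol/L = 1.86 μmol/L

[CO3²⁻] = 1.86 μmol/L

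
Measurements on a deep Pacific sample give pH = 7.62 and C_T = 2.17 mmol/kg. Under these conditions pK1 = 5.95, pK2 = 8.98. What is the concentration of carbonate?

[CO3²⁻] = 0.0889 mmol/kg

α₂ = 1 / (1 + [H⁺]/K2 + [H⁺]²/(K1K2)) = 1 / (1 + 10^+1.36 + 10^-0.31)
   = 1 / (1 + 22.909 + 0.48978) = 1/24.398 = 0.04099
[CO3²⁻] = α₂ × DIC = 0.04099 × 2.17 = 0.0889 mmol/kg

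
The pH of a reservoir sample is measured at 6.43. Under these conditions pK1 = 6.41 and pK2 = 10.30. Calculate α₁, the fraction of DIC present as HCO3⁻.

α₁ = 0.511

α₁ = 1 / (1 + [H⁺]/K1 + K2/[H⁺]) = 1 / (1 + 10^-0.02 + 10^-3.87)
   = 1 / (1 + 0.95499 + 0.00013490) = 1/1.9551 = 0.5115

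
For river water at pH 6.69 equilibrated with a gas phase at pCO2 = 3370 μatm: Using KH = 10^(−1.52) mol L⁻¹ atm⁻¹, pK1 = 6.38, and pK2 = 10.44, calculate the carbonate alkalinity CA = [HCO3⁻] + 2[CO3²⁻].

[CO2*] = KH · pCO2 = 10^(−1.52) × 3370×10^-6 = 1.018×10^-4 mol/L
α₀ = 1/(1 + K1/[H⁺] + K1K2/[H⁺]²) = 1/(1 + 10^+0.31 + 10^-3.44) = 0.3287
DIC = [CO2*]/α₀ = 1.018×10^-4 / 0.3287 = 0.3096 mmol/L
CA = (α₁ + 2α₂)·DIC = (0.6712 + 2×0.0001194) × 0.3096 = 0.208 mmol/L

CA = 0.208 mmol/L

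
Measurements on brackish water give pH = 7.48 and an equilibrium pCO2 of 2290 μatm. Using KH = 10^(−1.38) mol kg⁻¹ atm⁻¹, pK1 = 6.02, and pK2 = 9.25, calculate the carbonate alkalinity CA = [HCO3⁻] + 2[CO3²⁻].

CA = 2.85 mmol/kg

[CO2*] = KH · pCO2 = 10^(−1.38) × 2290×10^-6 = 9.546×10^-5 mol/kg
α₀ = 1/(1 + K1/[H⁺] + K1K2/[H⁺]²) = 1/(1 + 10^+1.46 + 10^-0.31) = 0.03297
DIC = [CO2*]/α₀ = 9.546×10^-5 / 0.03297 = 2.895 mmol/kg
CA = (α₁ + 2α₂)·DIC = (0.9509 + 2×0.01615) × 2.895 = 2.85 mmol/kg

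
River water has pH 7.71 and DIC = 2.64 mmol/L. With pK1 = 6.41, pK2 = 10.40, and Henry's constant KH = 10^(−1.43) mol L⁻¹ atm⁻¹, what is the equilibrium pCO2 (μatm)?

α₀ = 1 / (1 + K1/[H⁺] + K1K2/[H⁺]²) = 1 / (1 + 10^+1.30 + 10^-1.39)
   = 1 / (1 + 19.953 + 0.040738) = 1/20.993 = 0.04763
[CO2*] = α₀ × DIC = 0.04763 × 2.64 = 0.1258 mmol/L
pCO2 = [CO2*]/KH = 1.258×10^-4 / 3.715×10^-2 = 3380 μatm

pCO2 = 3380 μatm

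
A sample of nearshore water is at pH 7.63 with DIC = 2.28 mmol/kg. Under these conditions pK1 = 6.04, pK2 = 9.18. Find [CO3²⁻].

α₂ = 1 / (1 + [H⁺]/K2 + [H⁺]²/(K1K2)) = 1 / (1 + 10^+1.55 + 10^-0.04)
   = 1 / (1 + 35.481 + 0.91201) = 1/37.393 = 0.02674
[CO3²⁻] = α₂ × DIC = 0.02674 × 2.28 = 0.0610 mmol/kg

[CO3²⁻] = 0.0610 mmol/kg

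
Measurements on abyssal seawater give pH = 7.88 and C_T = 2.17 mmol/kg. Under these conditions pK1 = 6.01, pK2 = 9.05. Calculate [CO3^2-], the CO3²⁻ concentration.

α₂ = 1 / (1 + [H⁺]/K2 + [H⁺]²/(K1K2)) = 1 / (1 + 10^+1.17 + 10^-0.70)
   = 1 / (1 + 14.791 + 0.19953) = 1/15.991 = 0.06254
[CO3²⁻] = α₂ × DIC = 0.06254 × 2.17 = 0.136 mmol/kg

[CO3²⁻] = 0.136 mmol/kg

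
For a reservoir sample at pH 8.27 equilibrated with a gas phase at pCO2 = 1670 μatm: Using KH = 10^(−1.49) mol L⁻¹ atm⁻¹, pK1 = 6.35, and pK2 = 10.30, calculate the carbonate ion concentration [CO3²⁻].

[CO3²⁻] = 0.0419 mmol/L

[CO2*] = KH · pCO2 = 10^(−1.49) × 1670×10^-6 = 5.404×10^-5 mol/L
α₀ = 1/(1 + K1/[H⁺] + K1K2/[H⁺]²) = 1/(1 + 10^+1.92 + 10^-0.11) = 0.01177
DIC = [CO2*]/α₀ = 5.404×10^-5 / 0.01177 = 4.591 mmol/L
[CO3²⁻] = α₂·DIC; α₂ = 0.009137, so [CO3²⁻] = 0.009137 × 4.591 = 0.0419 mmol/L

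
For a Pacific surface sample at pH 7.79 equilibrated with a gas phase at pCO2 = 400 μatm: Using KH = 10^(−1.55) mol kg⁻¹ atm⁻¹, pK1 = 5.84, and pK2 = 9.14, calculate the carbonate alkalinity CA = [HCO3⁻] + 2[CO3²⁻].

[CO2*] = KH · pCO2 = 10^(−1.55) × 400×10^-6 = 1.127×10^-5 mol/kg
α₀ = 1/(1 + K1/[H⁺] + K1K2/[H⁺]²) = 1/(1 + 10^+1.95 + 10^+0.60) = 0.01063
DIC = [CO2*]/α₀ = 1.127×10^-5 / 0.01063 = 1.061 mmol/kg
CA = (α₁ + 2α₂)·DIC = (0.9471 + 2×0.04230) × 1.061 = 1.09 mmol/kg

CA = 1.09 mmol/kg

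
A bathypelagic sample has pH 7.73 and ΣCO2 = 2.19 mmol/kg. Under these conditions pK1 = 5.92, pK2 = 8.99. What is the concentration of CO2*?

[CO2*] = 0.0317 mmol/kg

α₀ = 1 / (1 + K1/[H⁺] + K1K2/[H⁺]²) = 1 / (1 + 10^+1.81 + 10^+0.55)
   = 1 / (1 + 64.565 + 3.5481) = 1/69.114 = 0.01447
[CO2*] = α₀ × DIC = 0.01447 × 2.19 = 0.0317 mmol/kg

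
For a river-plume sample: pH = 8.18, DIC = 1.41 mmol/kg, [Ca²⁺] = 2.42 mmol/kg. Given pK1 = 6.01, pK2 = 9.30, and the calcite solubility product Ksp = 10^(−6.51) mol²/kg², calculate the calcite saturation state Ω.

Ω = 0.774

α₂ = 1 / (1 + [H⁺]/K2 + [H⁺]²/(K1K2)) = 1 / (1 + 10^+1.12 + 10^-1.05)
   = 1 / (1 + 13.183 + 0.089125) = 1/14.272 = 0.07007
[CO3²⁻] = α₂ × DIC = 0.07007 × 1.41 = 0.09880 mmol/kg
Ksp = 10^(−6.51) = 3.090×10^-7
Ω = [Ca²⁺][CO3²⁻]/Ksp = (2.42×10^-3)(9.880×10^-5) / 3.090×10^-7 = 0.774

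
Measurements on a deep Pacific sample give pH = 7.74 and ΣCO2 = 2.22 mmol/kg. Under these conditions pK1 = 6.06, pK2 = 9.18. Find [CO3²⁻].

α₂ = 1 / (1 + [H⁺]/K2 + [H⁺]²/(K1K2)) = 1 / (1 + 10^+1.44 + 10^-0.24)
   = 1 / (1 + 27.542 + 0.57544) = 1/29.118 = 0.03434
[CO3²⁻] = α₂ × DIC = 0.03434 × 2.22 = 0.0762 mmol/kg

[CO3²⁻] = 0.0762 mmol/kg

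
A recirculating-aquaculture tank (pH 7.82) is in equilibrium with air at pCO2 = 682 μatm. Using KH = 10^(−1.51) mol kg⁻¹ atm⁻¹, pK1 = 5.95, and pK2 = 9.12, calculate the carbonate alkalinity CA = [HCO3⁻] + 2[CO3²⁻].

CA = 1.72 mmol/kg

[CO2*] = KH · pCO2 = 10^(−1.51) × 682×10^-6 = 2.108×10^-5 mol/kg
α₀ = 1/(1 + K1/[H⁺] + K1K2/[H⁺]²) = 1/(1 + 10^+1.87 + 10^+0.57) = 0.01268
DIC = [CO2*]/α₀ = 2.108×10^-5 / 0.01268 = 1.662 mmol/kg
CA = (α₁ + 2α₂)·DIC = (0.9402 + 2×0.04712) × 1.662 = 1.72 mmol/kg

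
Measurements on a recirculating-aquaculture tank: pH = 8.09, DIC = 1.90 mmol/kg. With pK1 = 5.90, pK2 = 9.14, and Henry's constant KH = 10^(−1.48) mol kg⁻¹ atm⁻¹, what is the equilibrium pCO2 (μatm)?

pCO2 = 338 μatm

α₀ = 1 / (1 + K1/[H⁺] + K1K2/[H⁺]²) = 1 / (1 + 10^+2.19 + 10^+1.14)
   = 1 / (1 + 154.88 + 13.804) = 1/169.69 = 0.005893
[CO2*] = α₀ × DIC = 0.005893 × 1.90 = 0.01120 mmol/kg = 11.20 μmol/kg
pCO2 = [CO2*]/KH = 1.120×10^-5 / 3.311×10^-2 = 338 μatm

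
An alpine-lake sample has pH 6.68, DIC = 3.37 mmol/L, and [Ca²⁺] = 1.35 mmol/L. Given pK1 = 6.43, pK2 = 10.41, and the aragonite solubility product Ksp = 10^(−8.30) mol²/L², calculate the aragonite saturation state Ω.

Ω = 0.108

α₂ = 1 / (1 + [H⁺]/K2 + [H⁺]²/(K1K2)) = 1 / (1 + 10^+3.73 + 10^+3.48)
   = 1 / (1 + 5370.3 + 3020.0) = 1/8391.3 = 0.0001192
[CO3²⁻] = α₂ × DIC = 0.0001192 × 3.37 = 0.0004016 mmol/L = 0.4016 μmol/L
Ksp = 10^(−8.30) = 5.012×10^-9
Ω = [Ca²⁺][CO3²⁻]/Ksp = (1.35×10^-3)(4.016×10^-7) / 5.012×10^-9 = 0.108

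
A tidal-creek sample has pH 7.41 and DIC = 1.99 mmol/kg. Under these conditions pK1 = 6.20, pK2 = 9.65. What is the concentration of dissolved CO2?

α₀ = 1 / (1 + K1/[H⁺] + K1K2/[H⁺]²) = 1 / (1 + 10^+1.21 + 10^-1.03)
   = 1 / (1 + 16.218 + 0.093325) = 1/17.311 = 0.05777
[CO2*] = α₀ × DIC = 0.05777 × 1.99 = 0.115 mmol/kg

[CO2*] = 0.115 mmol/kg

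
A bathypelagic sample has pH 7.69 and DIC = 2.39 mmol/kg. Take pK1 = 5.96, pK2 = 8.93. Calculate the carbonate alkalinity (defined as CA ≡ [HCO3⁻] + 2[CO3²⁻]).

CA = 2.48 mmol/kg

CA = [HCO3⁻] + 2[CO3²⁻] = (α₁ + 2α₂)·DIC
At pH 7.69: [H⁺]/K1 = 10^-1.73 = 0.018621, K2/[H⁺] = 10^-1.24 = 0.057544
α₁ = 1/(1 + 0.018621 + 0.057544) = 1/1.0762 = 0.9292; α₂ = α₁·K2/[H⁺] = 0.05347
α₁ + 2α₂ = 1.0362
CA = 1.0362 × 2.39 = 2.48 mmol/kg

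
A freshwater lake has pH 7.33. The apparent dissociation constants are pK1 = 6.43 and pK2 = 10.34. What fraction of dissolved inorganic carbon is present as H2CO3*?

α₀ = 1 / (1 + K1/[H⁺] + K1K2/[H⁺]²) = 1 / (1 + 10^+0.90 + 10^-2.11)
   = 1 / (1 + 7.9433 + 0.0077625) = 1/8.9510 = 0.1117

α₀ = 0.112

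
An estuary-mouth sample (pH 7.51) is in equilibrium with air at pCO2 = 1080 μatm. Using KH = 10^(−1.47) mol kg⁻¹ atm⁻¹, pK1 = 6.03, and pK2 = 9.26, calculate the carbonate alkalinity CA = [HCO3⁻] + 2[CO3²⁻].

CA = 1.14 mmol/kg

[CO2*] = KH · pCO2 = 10^(−1.47) × 1080×10^-6 = 3.660×10^-5 mol/kg
α₀ = 1/(1 + K1/[H⁺] + K1K2/[H⁺]²) = 1/(1 + 10^+1.48 + 10^-0.27) = 0.03151
DIC = [CO2*]/α₀ = 3.660×10^-5 / 0.03151 = 1.161 mmol/kg
CA = (α₁ + 2α₂)·DIC = (0.9516 + 2×0.01692) × 1.161 = 1.14 mmol/kg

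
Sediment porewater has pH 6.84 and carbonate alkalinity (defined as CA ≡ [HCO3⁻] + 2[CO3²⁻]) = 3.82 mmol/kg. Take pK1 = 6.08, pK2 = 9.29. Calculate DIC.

DIC = 4.47 mmol/kg

CA = [HCO3⁻] + 2[CO3²⁻] = (α₁ + 2α₂)·DIC
At pH 6.84: [H⁺]/K1 = 10^-0.76 = 0.17378, K2/[H⁺] = 10^-2.45 = 0.0035481
α₁ = 1/(1 + 0.17378 + 0.0035481) = 1/1.1773 = 0.8494; α₂ = α₁·K2/[H⁺] = 0.003014
α₁ + 2α₂ = 0.8554
DIC = CA / (α₁ + 2α₂) = 3.82 / 0.8554 = 4.47 mmol/kg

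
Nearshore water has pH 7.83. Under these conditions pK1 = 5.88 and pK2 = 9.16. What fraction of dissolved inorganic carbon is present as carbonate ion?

α₂ = 1 / (1 + [H⁺]/K2 + [H⁺]²/(K1K2)) = 1 / (1 + 10^+1.33 + 10^-0.62)
   = 1 / (1 + 21.380 + 0.23988) = 1/22.620 = 0.04421

α₂ = 0.0442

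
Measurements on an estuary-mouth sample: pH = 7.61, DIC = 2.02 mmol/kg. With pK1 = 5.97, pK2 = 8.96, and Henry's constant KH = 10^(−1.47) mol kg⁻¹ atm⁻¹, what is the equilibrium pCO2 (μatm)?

α₀ = 1 / (1 + K1/[H⁺] + K1K2/[H⁺]²) = 1 / (1 + 10^+1.64 + 10^+0.29)
   = 1 / (1 + 43.652 + 1.9498) = 1/46.601 = 0.02146
[CO2*] = α₀ × DIC = 0.02146 × 2.02 = 0.04335 mmol/kg
pCO2 = [CO2*]/KH = 4.335×10^-5 / 3.388×10^-2 = 1280 μatm

pCO2 = 1280 μatm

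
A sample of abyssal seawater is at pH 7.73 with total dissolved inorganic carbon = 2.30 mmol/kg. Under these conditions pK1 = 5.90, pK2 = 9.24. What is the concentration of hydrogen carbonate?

[HCO3⁻] = 2.20 mmol/kg

α₁ = 1 / (1 + [H⁺]/K1 + K2/[H⁺]) = 1 / (1 + 10^-1.83 + 10^-1.51)
   = 1 / (1 + 0.014791 + 0.030903) = 1/1.0457 = 0.9563
[HCO3⁻] = α₁ × DIC = 0.9563 × 2.30 = 2.20 mmol/kg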